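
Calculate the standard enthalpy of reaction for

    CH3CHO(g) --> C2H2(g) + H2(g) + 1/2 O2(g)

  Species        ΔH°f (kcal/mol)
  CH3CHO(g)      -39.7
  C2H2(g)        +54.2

ΔH°rxn = Σ nΔHf°(products) − Σ nΔHf°(reactants).
Products: 1·(+54.2) + 1·(+0.0) + 1/2·(+0.0) = +54.2
Reactants: 1·(-39.7) = -39.7
ΔHrxn = (+54.2) − (-39.7) = 93.9 kcal/mol

ΔHrxn = 93.9 kcal/mol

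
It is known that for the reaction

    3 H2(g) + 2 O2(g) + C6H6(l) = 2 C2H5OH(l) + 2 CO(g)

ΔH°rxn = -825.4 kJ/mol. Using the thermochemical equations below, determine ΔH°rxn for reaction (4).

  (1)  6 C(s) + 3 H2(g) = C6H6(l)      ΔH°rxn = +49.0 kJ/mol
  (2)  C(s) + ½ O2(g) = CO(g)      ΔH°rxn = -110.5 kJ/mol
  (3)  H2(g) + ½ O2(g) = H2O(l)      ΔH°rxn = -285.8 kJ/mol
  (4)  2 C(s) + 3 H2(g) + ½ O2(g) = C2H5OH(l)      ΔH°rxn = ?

(1) reversed (reverse to put C6H6(l) on the reactant side): -49.0 kJ/mol
(2) × 2 (×2 to match 2 CO(g) in the target): (2)·(-110.5) = -221.0 kJ/mol
(3): not needed (H2O(l) appears nowhere else).
(4) × 2 (scale by 2 for the 2 C2H5OH(l)): contributes 2·x
-825.4 = (-49.0) + (-221.0) + 2·x
x = (-825.4 − (-270.0)) / (2) = -277.7 kJ/mol

ΔH°rxn = -277.7 kJ/mol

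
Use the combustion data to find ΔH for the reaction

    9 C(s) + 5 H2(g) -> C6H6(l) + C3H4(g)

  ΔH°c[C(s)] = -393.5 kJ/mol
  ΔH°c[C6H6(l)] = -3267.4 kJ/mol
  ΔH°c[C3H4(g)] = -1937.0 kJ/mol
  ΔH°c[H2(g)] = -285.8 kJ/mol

Using ΔH = Σ nΔHc°(reactants) − Σ nΔHc°(products):
= [9·(-393.5) + 5·(-285.8)] − [1·(-3267.4) + 1·(-1937.0)]
= 233.9 kJ/mol

ΔH = 233.9 kJ/mol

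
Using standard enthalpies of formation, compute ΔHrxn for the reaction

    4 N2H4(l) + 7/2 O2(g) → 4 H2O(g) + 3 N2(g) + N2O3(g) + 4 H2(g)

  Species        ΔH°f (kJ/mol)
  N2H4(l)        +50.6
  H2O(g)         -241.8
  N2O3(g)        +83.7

ΔH°rxn = Σ nΔHf°(products) − Σ nΔHf°(reactants).
Products: 4·(-241.8) + 3·(+0.0) + 1·(+83.7) + 4·(+0.0) = -883.5
Reactants: 4·(+50.6) + 7/2·(+0.0) = +202.4
ΔHrxn = (-883.5) − (+202.4) = -1085.9 kJ/mol

ΔHrxn = -1085.9 kJ/mol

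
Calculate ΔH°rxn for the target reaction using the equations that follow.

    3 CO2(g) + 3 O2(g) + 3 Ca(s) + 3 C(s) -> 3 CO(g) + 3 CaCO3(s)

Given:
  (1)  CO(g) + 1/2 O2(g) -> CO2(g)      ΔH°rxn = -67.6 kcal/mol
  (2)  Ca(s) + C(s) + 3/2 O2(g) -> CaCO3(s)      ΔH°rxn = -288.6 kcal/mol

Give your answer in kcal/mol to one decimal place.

ΔH°rxn = -663.0 kcal/mol

(1) reversed and × 3 (reverse to put CO(g) on the product side; ×3 to match 3 CO(g) in the target): (-3)·(-67.6) = +202.8 kcal/mol
(2) × 3 (scale by 3 for the 3 CaCO3(s)): (3)·(-288.6) = -865.8 kcal/mol
Since enthalpy is a state function, ΔH°rxn = (+202.8) + (-865.8) = -663.0 kcal/mol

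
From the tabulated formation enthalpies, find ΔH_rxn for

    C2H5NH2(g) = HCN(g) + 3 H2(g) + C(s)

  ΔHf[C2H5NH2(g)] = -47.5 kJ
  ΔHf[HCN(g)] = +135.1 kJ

ΔH°rxn = Σ nΔHf°(products) − Σ nΔHf°(reactants).
Products: 1·(+135.1) + 3·(+0.0) + 1·(+0.0) = +135.1
Reactants: 1·(-47.5) = -47.5
ΔH_rxn = (+135.1) − (-47.5) = 182.6 kJ

ΔH_rxn = 182.6 kJ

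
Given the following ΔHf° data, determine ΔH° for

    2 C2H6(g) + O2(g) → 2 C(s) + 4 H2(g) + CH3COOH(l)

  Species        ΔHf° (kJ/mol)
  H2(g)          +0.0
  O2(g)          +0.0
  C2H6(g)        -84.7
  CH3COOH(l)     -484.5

Products: 2·(+0.0) + 4·(+0.0) + 1·(-484.5) = -484.5
Reactants: 2·(-84.7) + 1·(+0.0) = -169.4
ΔH° = (-484.5) − (-169.4) = -315.1 kJ/mol

ΔH° = -315.1 kJ/mol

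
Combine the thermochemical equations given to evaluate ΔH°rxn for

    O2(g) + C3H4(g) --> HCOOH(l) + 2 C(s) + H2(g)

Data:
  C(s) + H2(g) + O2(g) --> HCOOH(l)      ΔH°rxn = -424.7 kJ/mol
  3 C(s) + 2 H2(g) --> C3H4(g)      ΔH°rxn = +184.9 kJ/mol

equation 1 as written (HCOOH(l) already on the product side): -424.7 kJ/mol
equation 2 reversed (reverse to put C3H4(g) on the reactant side): -184.9 kJ/mol
ΔH°rxn = (-424.7) + (-184.9) = -609.6 kJ/mol

ΔH°rxn = -609.6 kJ/mol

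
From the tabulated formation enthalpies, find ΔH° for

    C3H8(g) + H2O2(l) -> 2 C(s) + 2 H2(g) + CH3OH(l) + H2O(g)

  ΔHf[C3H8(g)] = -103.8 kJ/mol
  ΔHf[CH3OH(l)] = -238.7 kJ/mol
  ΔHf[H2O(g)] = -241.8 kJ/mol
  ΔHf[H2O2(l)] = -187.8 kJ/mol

ΔH° = -188.9 kJ/mol

ΔH°rxn = Σ nΔHf°(products) − Σ nΔHf°(reactants).
Products: 2·(+0.0) + 2·(+0.0) + 1·(-238.7) + 1·(-241.8) = -480.5
Reactants: 1·(-103.8) + 1·(-187.8) = -291.6
ΔH° = (-480.5) − (-291.6) = -188.9 kJ/mol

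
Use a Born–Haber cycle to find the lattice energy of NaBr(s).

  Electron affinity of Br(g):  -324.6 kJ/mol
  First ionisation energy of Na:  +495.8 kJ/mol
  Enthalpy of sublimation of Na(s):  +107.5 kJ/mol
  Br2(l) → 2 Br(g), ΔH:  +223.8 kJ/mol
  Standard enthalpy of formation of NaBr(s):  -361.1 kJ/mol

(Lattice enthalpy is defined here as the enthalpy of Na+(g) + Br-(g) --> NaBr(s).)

ΔHf° = 1·ΔHsub + 1·(ΣIE) + 1/2·D(Br2) + 1·EA + U
-361.1 = 1·(+107.5) + 1·(+495.8) + 1/2·(+223.8) + 1·(-324.6) + U
U = -361.1 − (+390.6) = -751.7 kJ/mol

U = -751.7 kJ/mol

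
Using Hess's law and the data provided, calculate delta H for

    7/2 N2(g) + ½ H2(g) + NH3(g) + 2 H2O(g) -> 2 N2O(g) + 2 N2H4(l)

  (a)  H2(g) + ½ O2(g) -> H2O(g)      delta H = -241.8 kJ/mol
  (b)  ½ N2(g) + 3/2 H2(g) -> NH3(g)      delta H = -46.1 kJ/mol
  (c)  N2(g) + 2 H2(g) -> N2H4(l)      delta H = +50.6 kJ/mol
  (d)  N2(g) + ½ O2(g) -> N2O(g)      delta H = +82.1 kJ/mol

delta H = 795.1 kJ/mol

(a) reversed and × 2: (-2)·(-241.8) = +483.6 kJ/mol
(b) reversed: +46.1 kJ/mol
(c) × 2: (2)·(+50.6) = +101.2 kJ/mol
(d) × 2: (2)·(+82.1) = +164.2 kJ/mol
delta H = (+483.6) + (+46.1) + (+101.2) + (+164.2) = 795.1 kJ/mol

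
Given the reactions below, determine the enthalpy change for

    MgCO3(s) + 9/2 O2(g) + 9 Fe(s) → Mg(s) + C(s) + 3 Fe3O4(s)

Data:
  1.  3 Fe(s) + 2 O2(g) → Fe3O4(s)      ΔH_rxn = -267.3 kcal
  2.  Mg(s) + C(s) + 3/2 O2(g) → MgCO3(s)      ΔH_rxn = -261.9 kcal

eq. 1 × 3: (3)·(-267.3) = -801.9 kcal
eq. 2 reversed: +261.9 kcal
Summing the manipulated equations, ΔH_rxn = (3)·(-267.3) + (-1)·(-261.9) = -540.0 kcal

ΔH_rxn = -540.0 kcal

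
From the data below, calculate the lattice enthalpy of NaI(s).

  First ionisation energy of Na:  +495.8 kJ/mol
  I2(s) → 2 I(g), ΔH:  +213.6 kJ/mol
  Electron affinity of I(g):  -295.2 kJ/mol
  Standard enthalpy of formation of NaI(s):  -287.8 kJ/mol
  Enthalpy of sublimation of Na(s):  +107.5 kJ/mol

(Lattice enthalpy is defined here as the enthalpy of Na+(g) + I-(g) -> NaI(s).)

ΔHf° = 1·ΔHsub + 1·(ΣIE) + 1/2·D(I2) + 1·EA + U
-287.8 = 1·(+107.5) + 1·(+495.8) + 1/2·(+213.6) + 1·(-295.2) + U
U = -287.8 − (+414.9) = -702.7 kJ/mol

U = -702.7 kJ/mol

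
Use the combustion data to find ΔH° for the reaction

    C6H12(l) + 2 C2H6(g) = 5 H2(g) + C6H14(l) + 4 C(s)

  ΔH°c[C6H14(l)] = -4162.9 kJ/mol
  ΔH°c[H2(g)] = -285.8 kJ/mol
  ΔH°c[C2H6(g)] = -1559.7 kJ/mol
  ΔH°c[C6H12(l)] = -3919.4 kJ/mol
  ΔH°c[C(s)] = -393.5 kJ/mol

With combustion enthalpies, reactants minus products:
= [1·(-3919.4) + 2·(-1559.7)] − [5·(-285.8) + 1·(-4162.9) + 4·(-393.5)]
= 127.1 kJ/mol

ΔH° = 127.1 kJ/mol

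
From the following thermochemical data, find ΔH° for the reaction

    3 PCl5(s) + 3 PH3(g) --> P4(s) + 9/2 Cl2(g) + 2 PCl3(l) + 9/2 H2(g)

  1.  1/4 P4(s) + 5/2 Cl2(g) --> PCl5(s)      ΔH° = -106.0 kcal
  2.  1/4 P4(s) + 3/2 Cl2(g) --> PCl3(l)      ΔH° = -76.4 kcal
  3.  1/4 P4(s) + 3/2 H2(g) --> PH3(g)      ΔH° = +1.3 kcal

eq. 1 reversed and × 3 (reverse to put PCl5(s) on the reactant side; scale by 3 for the 3 PCl5(s)): (-3)·(-106.0) = +318.0 kcal
eq. 2 × 2 (×2 to match 2 PCl3(l) in the target): (2)·(-76.4) = -152.8 kcal
eq. 3 reversed and × 3 (reverse to put PH3(g) on the reactant side; scale by 3 for the 3 PH3(g)): (-3)·(+1.3) = -3.9 kcal
ΔH° = (+318.0) + (-152.8) + (-3.9) = 161.3 kcal

ΔH° = 161.3 kcal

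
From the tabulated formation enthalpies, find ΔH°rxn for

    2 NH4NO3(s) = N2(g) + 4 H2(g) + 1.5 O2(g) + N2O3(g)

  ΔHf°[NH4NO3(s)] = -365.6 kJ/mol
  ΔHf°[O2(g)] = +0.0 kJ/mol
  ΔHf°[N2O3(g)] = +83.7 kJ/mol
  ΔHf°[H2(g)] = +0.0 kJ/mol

ΔH°rxn = 814.9 kJ/mol

Products: 1·(+0.0) + 4·(+0.0) + 3/2·(+0.0) + 1·(+83.7) = +83.7
Reactants: 2·(-365.6) = -731.2
ΔH°rxn = (+83.7) − (-731.2) = 814.9 kJ/mol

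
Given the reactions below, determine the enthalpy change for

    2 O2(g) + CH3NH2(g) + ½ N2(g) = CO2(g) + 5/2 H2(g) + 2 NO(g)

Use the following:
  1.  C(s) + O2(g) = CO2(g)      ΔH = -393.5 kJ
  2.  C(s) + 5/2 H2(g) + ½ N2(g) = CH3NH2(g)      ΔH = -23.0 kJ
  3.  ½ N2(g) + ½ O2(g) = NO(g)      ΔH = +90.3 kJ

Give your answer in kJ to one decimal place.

ΔH = -189.9 kJ

eq. 1 as written (CO2(g) already on the product side): -393.5 kJ
eq. 2 reversed (reverse to put CH3NH2(g) on the reactant side): +23.0 kJ
eq. 3 × 2 (scale by 2 for the 2 NO(g)): (2)·(+90.3) = +180.6 kJ
Summing the manipulated equations, ΔH = (-393.5) + (+23.0) + (+180.6) = -189.9 kJ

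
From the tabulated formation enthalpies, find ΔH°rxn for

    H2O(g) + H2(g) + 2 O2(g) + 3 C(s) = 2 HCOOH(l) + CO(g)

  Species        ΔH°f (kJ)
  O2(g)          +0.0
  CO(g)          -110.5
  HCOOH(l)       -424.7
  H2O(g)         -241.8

ΔH°rxn = -718.1 kJ

Products: 2·(-424.7) + 1·(-110.5) = -959.9
Reactants: 1·(-241.8) + 1·(+0.0) + 2·(+0.0) + 3·(+0.0) = -241.8
ΔH°rxn = (-959.9) − (-241.8) = -718.1 kJ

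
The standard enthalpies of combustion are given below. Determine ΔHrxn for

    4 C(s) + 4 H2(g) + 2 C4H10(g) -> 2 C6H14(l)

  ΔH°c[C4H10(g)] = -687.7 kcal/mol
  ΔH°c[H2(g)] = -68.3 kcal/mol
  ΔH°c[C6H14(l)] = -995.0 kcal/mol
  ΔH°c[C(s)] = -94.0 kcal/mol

Using ΔH = Σ nΔHc°(reactants) − Σ nΔHc°(products):
= [4·(-94.0) + 4·(-68.3) + 2·(-687.7)] − [2·(-995.0)]
= -34.6 kcal/mol

ΔHrxn = -34.6 kcal/mol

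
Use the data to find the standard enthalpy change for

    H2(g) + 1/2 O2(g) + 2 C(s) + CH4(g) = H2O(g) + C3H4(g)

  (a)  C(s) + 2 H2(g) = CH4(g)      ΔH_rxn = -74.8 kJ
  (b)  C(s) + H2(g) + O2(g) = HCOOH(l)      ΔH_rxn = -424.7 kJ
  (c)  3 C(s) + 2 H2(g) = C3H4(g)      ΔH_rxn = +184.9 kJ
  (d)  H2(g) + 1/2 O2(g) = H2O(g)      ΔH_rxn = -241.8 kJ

(a) reversed: +74.8 kJ
(b): not needed.
(c) as written: +184.9 kJ
(d) as written: -241.8 kJ
Since enthalpy is a state function, ΔH_rxn = (-1)·(-74.8) + (1)·(+184.9) + (1)·(-241.8) = 17.9 kJ

ΔH_rxn = 17.9 kJ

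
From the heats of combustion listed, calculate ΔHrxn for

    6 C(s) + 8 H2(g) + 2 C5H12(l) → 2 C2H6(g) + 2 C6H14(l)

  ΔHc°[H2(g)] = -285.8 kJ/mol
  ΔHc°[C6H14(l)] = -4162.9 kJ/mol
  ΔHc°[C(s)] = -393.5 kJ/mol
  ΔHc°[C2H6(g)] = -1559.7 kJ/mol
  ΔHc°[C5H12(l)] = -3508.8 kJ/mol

ΔHrxn = -219.8 kJ/mol

With combustion enthalpies, reactants minus products:
= [6·(-393.5) + 8·(-285.8) + 2·(-3508.8)] − [2·(-1559.7) + 2·(-4162.9)]
= -219.8 kJ/mol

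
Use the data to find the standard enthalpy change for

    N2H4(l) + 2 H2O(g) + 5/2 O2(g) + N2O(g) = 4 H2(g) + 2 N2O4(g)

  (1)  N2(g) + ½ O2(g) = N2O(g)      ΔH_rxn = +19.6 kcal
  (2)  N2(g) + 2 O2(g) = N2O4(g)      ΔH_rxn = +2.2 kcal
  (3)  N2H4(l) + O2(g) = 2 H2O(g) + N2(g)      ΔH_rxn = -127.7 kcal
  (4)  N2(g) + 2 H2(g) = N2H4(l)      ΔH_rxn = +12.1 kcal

ΔH_rxn = 88.3 kcal

(1) reversed (reverse to put N2O(g) on the reactant side): -19.6 kcal
(2) × 2 (scale by 2 for the 2 N2O4(g)): (2)·(+2.2) = +4.4 kcal
(3) reversed (reverse to put H2O(g) on the reactant side): +127.7 kcal
(4) reversed and × 2 (H2(g) must end up as a product; scale by 2 for the 4 H2(g)): (-2)·(+12.1) = -24.2 kcal
ΔH_rxn = (-19.6) + (+4.4) + (+127.7) + (-24.2) = 88.3 kcal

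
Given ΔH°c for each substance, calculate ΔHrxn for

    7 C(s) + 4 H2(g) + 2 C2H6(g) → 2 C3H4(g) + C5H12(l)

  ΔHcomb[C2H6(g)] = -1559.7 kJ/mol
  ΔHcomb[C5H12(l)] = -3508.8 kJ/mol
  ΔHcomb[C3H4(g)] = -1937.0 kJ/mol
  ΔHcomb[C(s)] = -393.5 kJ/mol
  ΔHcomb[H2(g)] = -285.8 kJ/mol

ΔHrxn = 365.7 kJ/mol

With combustion enthalpies, reactants minus products:
= [7·(-393.5) + 4·(-285.8) + 2·(-1559.7)] − [2·(-1937.0) + 1·(-3508.8)]
= 365.7 kJ/mol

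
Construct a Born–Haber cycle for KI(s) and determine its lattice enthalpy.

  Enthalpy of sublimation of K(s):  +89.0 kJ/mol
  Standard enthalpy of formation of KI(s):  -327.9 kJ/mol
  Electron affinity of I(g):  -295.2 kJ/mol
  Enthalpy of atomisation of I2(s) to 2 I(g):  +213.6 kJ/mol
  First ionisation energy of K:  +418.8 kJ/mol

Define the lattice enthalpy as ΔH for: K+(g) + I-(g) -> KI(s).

ΔHf° = 1·ΔHsub + 1·(ΣIE) + 1/2·D(I2) + 1·EA + U
-327.9 = 1·(+89.0) + 1·(+418.8) + 1/2·(+213.6) + 1·(-295.2) + U
U = -327.9 − (+319.4) = -647.3 kJ/mol

U = -647.3 kJ/mol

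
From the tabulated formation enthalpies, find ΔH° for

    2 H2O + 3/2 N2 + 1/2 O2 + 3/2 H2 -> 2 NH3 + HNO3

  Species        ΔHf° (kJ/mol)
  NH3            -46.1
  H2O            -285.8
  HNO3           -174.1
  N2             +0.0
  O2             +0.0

ΔH° = 305.3 kJ/mol

Products: 2·(-46.1) + 1·(-174.1) = -266.3
Reactants: 2·(-285.8) + 3/2·(+0.0) + 1/2·(+0.0) + 3/2·(+0.0) = -571.6
ΔH° = (-266.3) − (-571.6) = 305.3 kJ/mol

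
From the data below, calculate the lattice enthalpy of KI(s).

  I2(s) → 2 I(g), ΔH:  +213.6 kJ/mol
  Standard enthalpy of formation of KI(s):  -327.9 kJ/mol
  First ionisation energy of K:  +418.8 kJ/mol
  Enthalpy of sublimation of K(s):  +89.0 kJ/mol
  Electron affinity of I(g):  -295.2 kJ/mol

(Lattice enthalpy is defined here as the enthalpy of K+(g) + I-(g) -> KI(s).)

ΔHf° = 1·ΔHsub + 1·(ΣIE) + 1/2·D(I2) + 1·EA + U
-327.9 = 1·(+89.0) + 1·(+418.8) + 1/2·(+213.6) + 1·(-295.2) + U
U = -327.9 − (+319.4) = -647.3 kJ/mol

U = -647.3 kJ/mol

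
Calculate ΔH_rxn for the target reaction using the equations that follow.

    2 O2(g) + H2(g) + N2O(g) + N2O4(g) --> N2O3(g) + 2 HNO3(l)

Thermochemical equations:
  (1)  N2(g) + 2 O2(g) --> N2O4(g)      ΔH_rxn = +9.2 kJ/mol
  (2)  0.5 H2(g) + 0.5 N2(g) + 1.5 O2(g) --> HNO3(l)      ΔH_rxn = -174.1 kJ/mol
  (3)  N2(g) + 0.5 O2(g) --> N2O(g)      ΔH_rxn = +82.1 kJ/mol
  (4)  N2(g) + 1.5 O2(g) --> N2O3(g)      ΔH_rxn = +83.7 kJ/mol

ΔH_rxn = -355.8 kJ/mol

(1) reversed: -9.2 kJ/mol
(2) × 2: (2)·(-174.1) = -348.2 kJ/mol
(3) reversed: -82.1 kJ/mol
(4) as written: +83.7 kJ/mol
ΔH_rxn = (-1)·(+9.2) + (2)·(-174.1) + (-1)·(+82.1) + (1)·(+83.7) = -355.8 kJ/mol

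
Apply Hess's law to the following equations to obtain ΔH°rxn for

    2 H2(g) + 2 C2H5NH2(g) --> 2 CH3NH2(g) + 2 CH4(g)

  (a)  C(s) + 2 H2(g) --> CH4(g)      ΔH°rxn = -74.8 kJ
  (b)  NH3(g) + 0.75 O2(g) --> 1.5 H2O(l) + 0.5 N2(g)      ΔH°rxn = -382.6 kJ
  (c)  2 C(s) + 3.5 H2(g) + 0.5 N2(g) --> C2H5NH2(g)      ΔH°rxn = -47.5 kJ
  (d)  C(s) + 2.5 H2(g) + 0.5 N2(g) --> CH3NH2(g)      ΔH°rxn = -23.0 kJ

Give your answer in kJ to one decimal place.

ΔH°rxn = -100.6 kJ

(a) × 2: (2)·(-74.8) = -149.6 kJ
(b): not needed.
(c) reversed and × 2: (-2)·(-47.5) = +95.0 kJ
(d) × 2: (2)·(-23.0) = -46.0 kJ
ΔH°rxn = (-149.6) + (+95.0) + (-46.0) = -100.6 kJ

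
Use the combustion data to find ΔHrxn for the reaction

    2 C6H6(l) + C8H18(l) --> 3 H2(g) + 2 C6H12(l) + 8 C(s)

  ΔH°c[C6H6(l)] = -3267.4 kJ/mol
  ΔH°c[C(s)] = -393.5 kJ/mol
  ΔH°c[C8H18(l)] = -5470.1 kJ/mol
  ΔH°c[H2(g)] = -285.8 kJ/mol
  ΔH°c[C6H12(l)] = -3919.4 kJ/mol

ΔHrxn = -160.7 kJ/mol

With combustion enthalpies, reactants minus products:
= [2·(-3267.4) + 1·(-5470.1)] − [3·(-285.8) + 2·(-3919.4) + 8·(-393.5)]
= -160.7 kJ/mol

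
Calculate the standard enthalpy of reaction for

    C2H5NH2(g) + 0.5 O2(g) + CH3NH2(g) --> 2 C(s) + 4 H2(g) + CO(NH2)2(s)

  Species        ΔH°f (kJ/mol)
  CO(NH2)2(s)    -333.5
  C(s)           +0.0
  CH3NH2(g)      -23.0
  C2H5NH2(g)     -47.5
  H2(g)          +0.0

Products: 2·(+0.0) + 4·(+0.0) + 1·(-333.5) = -333.5
Reactants: 1·(-47.5) + 1/2·(+0.0) + 1·(-23.0) = -70.5
ΔH° = (-333.5) − (-70.5) = -263.0 kJ/mol

ΔH° = -263.0 kJ/mol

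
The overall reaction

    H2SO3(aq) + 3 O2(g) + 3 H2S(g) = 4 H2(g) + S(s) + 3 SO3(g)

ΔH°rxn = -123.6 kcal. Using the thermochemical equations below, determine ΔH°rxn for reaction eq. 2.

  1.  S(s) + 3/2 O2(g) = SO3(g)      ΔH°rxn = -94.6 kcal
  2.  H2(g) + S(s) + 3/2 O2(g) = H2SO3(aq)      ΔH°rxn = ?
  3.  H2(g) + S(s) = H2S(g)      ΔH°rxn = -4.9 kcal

eq. 1 × 3: (3)·(-94.6) = -283.8 kcal
eq. 2 reversed: contributes −x
eq. 3 reversed and × 3: (-3)·(-4.9) = +14.7 kcal
-123.6 = (-283.8) + (+14.7) − x
x = (-123.6 − (-269.1)) / (-1) = -145.5 kcal

ΔH°rxn = -145.5 kcal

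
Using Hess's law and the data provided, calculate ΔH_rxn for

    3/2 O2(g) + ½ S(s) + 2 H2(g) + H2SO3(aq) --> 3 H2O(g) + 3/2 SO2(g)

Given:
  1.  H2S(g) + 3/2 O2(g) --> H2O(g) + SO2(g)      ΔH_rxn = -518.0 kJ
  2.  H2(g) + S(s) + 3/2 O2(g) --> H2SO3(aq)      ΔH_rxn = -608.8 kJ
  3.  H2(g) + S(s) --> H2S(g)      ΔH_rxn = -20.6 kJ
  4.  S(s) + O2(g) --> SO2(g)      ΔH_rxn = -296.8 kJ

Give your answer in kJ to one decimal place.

ΔH_rxn = -561.8 kJ

eq. 1 × 3: (3)·(-518.0) = -1554.0 kJ
eq. 2 reversed: +608.8 kJ
eq. 3 × 3: (3)·(-20.6) = -61.8 kJ
eq. 4 reversed and × 3/2: (-3/2)·(-296.8) = +445.2 kJ
Combining the equations, ΔH_rxn = (-1554.0) + (+608.8) + (-61.8) + (+445.2) = -561.8 kJ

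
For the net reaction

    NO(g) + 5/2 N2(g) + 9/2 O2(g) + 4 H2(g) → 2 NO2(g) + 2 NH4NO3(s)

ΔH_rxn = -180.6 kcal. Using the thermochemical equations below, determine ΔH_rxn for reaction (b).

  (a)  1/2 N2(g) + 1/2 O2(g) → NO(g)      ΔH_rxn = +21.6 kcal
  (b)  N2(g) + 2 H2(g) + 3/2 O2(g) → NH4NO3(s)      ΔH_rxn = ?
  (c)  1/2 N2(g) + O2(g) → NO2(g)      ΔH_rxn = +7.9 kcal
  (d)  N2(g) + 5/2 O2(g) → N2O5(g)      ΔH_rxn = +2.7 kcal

ΔH_rxn = -87.4 kcal

(a) reversed: -21.6 kcal
(b) × 2: contributes 2·x
(c) × 2: (2)·(+7.9) = +15.8 kcal
(d): not needed.
-180.6 = (-21.6) + (+15.8) + 2·x
x = (-180.6 − (-5.8)) / (2) = -87.4 kcal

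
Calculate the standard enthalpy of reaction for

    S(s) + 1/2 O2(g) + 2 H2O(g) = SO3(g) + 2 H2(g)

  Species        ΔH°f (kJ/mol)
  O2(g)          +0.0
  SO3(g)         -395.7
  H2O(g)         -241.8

ΔH°rxn = 87.9 kJ/mol

Products: 1·(-395.7) + 2·(+0.0) = -395.7
Reactants: 1·(+0.0) + 1/2·(+0.0) + 2·(-241.8) = -483.6
ΔH°rxn = (-395.7) − (-483.6) = 87.9 kJ/mol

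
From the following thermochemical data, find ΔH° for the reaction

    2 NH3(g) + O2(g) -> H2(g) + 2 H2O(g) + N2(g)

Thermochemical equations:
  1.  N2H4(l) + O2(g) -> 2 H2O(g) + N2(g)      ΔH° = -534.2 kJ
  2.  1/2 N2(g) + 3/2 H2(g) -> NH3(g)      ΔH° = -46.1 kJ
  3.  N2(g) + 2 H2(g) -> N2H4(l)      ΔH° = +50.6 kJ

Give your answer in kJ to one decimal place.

eq. 1 as written (H2O(g) already on the product side): -534.2 kJ
eq. 2 reversed and × 2 (NH3(g) must end up as a reactant; scale by 2 for the 2 NH3(g)): (-2)·(-46.1) = +92.2 kJ
eq. 3 as written: +50.6 kJ
By Hess's law, ΔH° = (1)·(-534.2) + (-2)·(-46.1) + (1)·(+50.6) = -391.4 kJ

ΔH° = -391.4 kJ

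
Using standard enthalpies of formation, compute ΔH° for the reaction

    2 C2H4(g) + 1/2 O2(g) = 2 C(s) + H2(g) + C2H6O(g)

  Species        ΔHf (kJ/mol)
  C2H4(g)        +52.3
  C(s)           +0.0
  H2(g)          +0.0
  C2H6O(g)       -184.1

ΔH° = -288.7 kJ/mol

Products: 2·(+0.0) + 1·(+0.0) + 1·(-184.1) = -184.1
Reactants: 2·(+52.3) + 1/2·(+0.0) = +104.6
ΔH° = (-184.1) − (+104.6) = -288.7 kJ/mol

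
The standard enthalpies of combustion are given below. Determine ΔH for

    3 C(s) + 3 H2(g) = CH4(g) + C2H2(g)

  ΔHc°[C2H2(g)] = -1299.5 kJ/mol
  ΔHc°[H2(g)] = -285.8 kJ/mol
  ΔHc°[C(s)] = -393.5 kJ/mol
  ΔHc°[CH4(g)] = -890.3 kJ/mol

Using ΔH = Σ nΔHc°(reactants) − Σ nΔHc°(products):
= [3·(-393.5) + 3·(-285.8)] − [1·(-890.3) + 1·(-1299.5)]
= 151.9 kJ/mol

ΔH = 151.9 kJ/mol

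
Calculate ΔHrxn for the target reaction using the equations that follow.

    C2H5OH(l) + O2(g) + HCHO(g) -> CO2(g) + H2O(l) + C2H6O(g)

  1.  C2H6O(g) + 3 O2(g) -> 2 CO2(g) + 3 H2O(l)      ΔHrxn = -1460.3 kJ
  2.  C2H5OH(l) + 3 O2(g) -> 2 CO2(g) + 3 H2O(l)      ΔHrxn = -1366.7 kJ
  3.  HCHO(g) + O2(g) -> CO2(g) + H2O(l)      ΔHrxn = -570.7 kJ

eq. 1 reversed: +1460.3 kJ
eq. 2 as written: -1366.7 kJ
eq. 3 as written: -570.7 kJ
Since enthalpy is a state function, ΔHrxn = (-1)·(-1460.3) + (1)·(-1366.7) + (1)·(-570.7) = -477.1 kJ

ΔHrxn = -477.1 kJ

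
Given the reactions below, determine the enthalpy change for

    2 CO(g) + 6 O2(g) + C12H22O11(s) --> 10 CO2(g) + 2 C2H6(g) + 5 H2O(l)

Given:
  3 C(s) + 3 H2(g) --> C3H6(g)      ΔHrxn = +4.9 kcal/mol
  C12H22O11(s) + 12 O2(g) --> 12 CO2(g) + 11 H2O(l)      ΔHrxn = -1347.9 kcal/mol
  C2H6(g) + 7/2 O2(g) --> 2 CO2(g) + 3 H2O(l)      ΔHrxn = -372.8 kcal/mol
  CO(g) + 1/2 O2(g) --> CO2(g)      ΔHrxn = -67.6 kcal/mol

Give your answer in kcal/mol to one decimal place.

ΔHrxn = -737.5 kcal/mol

equation 1: not needed (C(s) appears nowhere else).
equation 2 as written (C12H22O11(s) already on the reactant side): -1347.9 kcal/mol
equation 3 reversed and × 2 (reverse to put C2H6(g) on the product side; scale by 2 for the 2 C2H6(g)): (-2)·(-372.8) = +745.6 kcal/mol
equation 4 × 2 (scale by 2 for the 2 CO(g)): (2)·(-67.6) = -135.2 kcal/mol
ΔHrxn = (-1347.9) + (+745.6) + (-135.2) = -737.5 kcal/mol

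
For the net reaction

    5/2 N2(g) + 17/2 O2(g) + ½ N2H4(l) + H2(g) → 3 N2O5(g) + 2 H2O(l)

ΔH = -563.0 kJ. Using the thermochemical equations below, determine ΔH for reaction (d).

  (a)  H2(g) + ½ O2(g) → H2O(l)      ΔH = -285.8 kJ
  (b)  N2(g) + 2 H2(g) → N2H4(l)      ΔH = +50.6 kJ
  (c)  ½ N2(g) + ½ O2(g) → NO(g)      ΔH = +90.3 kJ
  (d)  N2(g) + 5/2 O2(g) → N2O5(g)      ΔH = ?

ΔH = 11.3 kJ

(a) × 2 (scale by 2 for the 2 H2O(l)): (2)·(-285.8) = -571.6 kJ
(b) reversed and × 1/2 (reverse to put N2H4(l) on the reactant side; scale by 1/2 for the 1/2 N2H4(l)): (-1/2)·(+50.6) = -25.3 kJ
(c): not needed (NO(g) appears nowhere else).
(d) × 3 (×3 to match 3 N2O5(g) in the target): contributes 3·x
-563.0 = (-571.6) + (-25.3) + 3·x
x = (-563.0 − (-596.9)) / (3) = 11.3 kJ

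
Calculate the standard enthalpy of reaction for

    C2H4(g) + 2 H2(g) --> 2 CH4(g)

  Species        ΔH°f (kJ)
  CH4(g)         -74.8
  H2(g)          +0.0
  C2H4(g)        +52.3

ΔH_rxn = -201.9 kJ

Products: 2·(-74.8) = -149.6
Reactants: 1·(+52.3) + 2·(+0.0) = +52.3
ΔH_rxn = (-149.6) − (+52.3) = -201.9 kJ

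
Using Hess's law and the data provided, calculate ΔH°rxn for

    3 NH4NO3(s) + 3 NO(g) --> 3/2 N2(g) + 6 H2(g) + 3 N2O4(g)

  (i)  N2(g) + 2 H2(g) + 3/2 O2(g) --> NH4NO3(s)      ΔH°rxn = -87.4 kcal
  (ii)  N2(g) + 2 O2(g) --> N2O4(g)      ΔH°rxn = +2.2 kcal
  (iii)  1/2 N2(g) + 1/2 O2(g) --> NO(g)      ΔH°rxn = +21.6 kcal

ΔH°rxn = 204.0 kcal

(i) reversed and × 3 (NH4NO3(s) must end up as a reactant; ×3 to match 3 NH4NO3(s) in the target): (-3)·(-87.4) = +262.2 kcal
(ii) × 3 (scale by 3 for the 3 N2O4(g)): (3)·(+2.2) = +6.6 kcal
(iii) reversed and × 3 (NO(g) must end up as a reactant; ×3 to match 3 NO(g) in the target): (-3)·(+21.6) = -64.8 kcal
ΔH°rxn = (-3)·(-87.4) + (3)·(+2.2) + (-3)·(+21.6) = 204.0 kcal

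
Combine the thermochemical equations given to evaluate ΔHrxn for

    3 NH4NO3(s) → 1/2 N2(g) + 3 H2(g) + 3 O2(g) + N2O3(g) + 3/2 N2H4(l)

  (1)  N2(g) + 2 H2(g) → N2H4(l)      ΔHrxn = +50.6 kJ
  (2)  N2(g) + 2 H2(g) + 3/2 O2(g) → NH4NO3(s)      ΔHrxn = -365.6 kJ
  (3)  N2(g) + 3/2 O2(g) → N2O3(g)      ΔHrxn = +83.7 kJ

(1) × 3/2 (×3/2 to match 3/2 N2H4(l) in the target): (3/2)·(+50.6) = +75.9 kJ
(2) reversed and × 3 (NH4NO3(s) must end up as a reactant; ×3 to match 3 NH4NO3(s) in the target): (-3)·(-365.6) = +1096.8 kJ
(3) as written (N2O3(g) already on the product side): +83.7 kJ
Combining the equations, ΔHrxn = (+75.9) + (+1096.8) + (+83.7) = 1256.4 kJ

ΔHrxn = 1256.4 kJ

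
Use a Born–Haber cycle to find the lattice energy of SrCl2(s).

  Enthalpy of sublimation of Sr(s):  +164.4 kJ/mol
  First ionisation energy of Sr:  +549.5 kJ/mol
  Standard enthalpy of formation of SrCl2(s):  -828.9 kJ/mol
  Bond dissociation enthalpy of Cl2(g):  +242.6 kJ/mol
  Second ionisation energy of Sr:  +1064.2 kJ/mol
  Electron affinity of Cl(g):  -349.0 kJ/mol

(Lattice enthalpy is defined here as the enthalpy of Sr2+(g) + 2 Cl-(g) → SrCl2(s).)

ΔHf° = 1·ΔHsub + 1·(ΣIE) + 1·D(Cl2) + 2·EA + U
-828.9 = 1·(+164.4) + 1·(+1613.7) + 1·(+242.6) + 2·(-349.0) + U
U = -828.9 − (+1322.7) = -2151.6 kJ/mol

U = -2151.6 kJ/mol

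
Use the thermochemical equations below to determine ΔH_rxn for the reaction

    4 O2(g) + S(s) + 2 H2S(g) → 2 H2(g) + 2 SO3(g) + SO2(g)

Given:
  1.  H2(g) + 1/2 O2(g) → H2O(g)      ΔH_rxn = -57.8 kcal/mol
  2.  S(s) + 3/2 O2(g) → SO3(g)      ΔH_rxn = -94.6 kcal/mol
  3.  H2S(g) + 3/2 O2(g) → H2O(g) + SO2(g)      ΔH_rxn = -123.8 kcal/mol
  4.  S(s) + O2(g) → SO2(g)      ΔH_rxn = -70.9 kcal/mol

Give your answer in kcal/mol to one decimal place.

ΔH_rxn = -250.3 kcal/mol

eq. 1 reversed and × 2 (reverse to put H2(g) on the product side; ×2 to match 2 H2(g) in the target): (-2)·(-57.8) = +115.6 kcal/mol
eq. 2 × 2 (scale by 2 for the 2 SO3(g)): (2)·(-94.6) = -189.2 kcal/mol
eq. 3 × 2 (×2 to match 2 H2S(g) in the target): (2)·(-123.8) = -247.6 kcal/mol
eq. 4 reversed: +70.9 kcal/mol
ΔH_rxn = (+115.6) + (-189.2) + (-247.6) + (+70.9) = -250.3 kcal/mol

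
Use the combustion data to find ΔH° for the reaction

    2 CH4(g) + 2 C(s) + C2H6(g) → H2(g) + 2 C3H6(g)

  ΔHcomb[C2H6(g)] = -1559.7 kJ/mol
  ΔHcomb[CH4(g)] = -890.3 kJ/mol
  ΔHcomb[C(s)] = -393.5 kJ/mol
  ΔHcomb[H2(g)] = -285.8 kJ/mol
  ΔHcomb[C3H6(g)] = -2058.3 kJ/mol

Using ΔH = Σ nΔHc°(reactants) − Σ nΔHc°(products):
= [2·(-890.3) + 2·(-393.5) + 1·(-1559.7)] − [1·(-285.8) + 2·(-2058.3)]
= 275.1 kJ/mol

ΔH° = 275.1 kJ/mol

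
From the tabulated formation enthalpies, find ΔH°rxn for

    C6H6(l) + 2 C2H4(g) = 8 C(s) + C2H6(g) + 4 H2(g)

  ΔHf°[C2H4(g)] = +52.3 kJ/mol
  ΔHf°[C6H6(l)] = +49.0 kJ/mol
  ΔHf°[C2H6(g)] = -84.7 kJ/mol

ΔH°rxn = Σ nΔHf°(products) − Σ nΔHf°(reactants).
Products: 8·(+0.0) + 1·(-84.7) + 4·(+0.0) = -84.7
Reactants: 1·(+49.0) + 2·(+52.3) = +153.6
ΔH°rxn = (-84.7) − (+153.6) = -238.3 kJ/mol

ΔH°rxn = -238.3 kJ/mol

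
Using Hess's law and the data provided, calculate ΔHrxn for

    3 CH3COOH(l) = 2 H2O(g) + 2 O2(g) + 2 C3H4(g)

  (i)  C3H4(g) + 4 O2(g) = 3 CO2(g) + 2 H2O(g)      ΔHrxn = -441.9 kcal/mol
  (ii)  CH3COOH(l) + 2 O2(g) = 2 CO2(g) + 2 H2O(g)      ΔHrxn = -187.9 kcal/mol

ΔHrxn = 320.1 kcal/mol

(i) reversed and × 2 (C3H4(g) must end up as a product; ×2 to match 2 C3H4(g) in the target): (-2)·(-441.9) = +883.8 kcal/mol
(ii) × 3 (×3 to match 3 CH3COOH(l) in the target): (3)·(-187.9) = -563.7 kcal/mol
ΔHrxn = (+883.8) + (-563.7) = 320.1 kcal/mol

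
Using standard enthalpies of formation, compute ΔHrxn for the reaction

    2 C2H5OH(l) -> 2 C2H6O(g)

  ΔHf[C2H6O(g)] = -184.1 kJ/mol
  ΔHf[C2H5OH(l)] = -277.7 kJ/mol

ΔHrxn = 187.2 kJ/mol

ΔH°rxn = Σ nΔHf°(products) − Σ nΔHf°(reactants).
Products: 2·(-184.1) = -368.2
Reactants: 2·(-277.7) = -555.4
ΔHrxn = (-368.2) − (-555.4) = 187.2 kJ/mol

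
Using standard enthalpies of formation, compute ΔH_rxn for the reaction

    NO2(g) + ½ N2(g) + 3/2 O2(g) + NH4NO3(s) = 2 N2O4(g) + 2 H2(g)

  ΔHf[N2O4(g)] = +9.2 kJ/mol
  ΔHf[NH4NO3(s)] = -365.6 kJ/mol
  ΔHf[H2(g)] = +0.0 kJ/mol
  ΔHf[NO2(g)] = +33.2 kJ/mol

ΔH_rxn = 350.8 kJ/mol

ΔH°rxn = Σ nΔHf°(products) − Σ nΔHf°(reactants).
Products: 2·(+9.2) + 2·(+0.0) = +18.4
Reactants: 1·(+33.2) + 1/2·(+0.0) + 3/2·(+0.0) + 1·(-365.6) = -332.4
ΔH_rxn = (+18.4) − (-332.4) = 350.8 kJ/mol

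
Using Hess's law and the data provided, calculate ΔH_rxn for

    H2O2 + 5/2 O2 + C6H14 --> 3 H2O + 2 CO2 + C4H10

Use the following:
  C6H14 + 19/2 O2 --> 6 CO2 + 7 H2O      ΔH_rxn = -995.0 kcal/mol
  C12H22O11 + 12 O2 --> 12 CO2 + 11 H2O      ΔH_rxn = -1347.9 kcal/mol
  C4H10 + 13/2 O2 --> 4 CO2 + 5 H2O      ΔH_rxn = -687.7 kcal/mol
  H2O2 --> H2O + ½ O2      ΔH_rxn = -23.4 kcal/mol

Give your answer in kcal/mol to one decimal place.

ΔH_rxn = -330.7 kcal/mol

equation 1 as written (C6H14 already on the reactant side): -995.0 kcal/mol
equation 2: not needed (C12H22O11 appears nowhere else).
equation 3 reversed (C4H10 must end up as a product): +687.7 kcal/mol
equation 4 as written (H2O2 already on the reactant side): -23.4 kcal/mol
Combining the equations, ΔH_rxn = (-995.0) + (+687.7) + (-23.4) = -330.7 kcal/mol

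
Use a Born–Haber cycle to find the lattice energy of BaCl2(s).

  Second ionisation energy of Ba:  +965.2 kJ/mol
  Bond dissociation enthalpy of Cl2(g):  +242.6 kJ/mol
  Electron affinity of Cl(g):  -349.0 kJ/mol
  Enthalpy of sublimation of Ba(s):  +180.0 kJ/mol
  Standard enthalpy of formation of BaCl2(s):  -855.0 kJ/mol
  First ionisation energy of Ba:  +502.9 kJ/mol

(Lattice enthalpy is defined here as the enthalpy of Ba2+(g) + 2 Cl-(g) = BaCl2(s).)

U = -2047.7 kJ/mol

ΔHf° = 1·ΔHsub + 1·(ΣIE) + 1·D(Cl2) + 2·EA + U
-855.0 = 1·(+180.0) + 1·(+1468.1) + 1·(+242.6) + 2·(-349.0) + U
U = -855.0 − (+1192.7) = -2047.7 kJ/mol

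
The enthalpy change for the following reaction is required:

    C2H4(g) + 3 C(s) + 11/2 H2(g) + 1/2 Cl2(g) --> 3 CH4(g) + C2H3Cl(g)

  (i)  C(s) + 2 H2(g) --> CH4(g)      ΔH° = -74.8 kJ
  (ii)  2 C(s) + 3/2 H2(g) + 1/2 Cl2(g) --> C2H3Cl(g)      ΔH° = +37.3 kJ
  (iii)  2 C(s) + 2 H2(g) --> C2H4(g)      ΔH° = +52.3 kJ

ΔH° = -239.4 kJ

(i) × 3: (3)·(-74.8) = -224.4 kJ
(ii) as written: +37.3 kJ
(iii) reversed: -52.3 kJ
ΔH° = (3)·(-74.8) + (1)·(+37.3) + (-1)·(+52.3) = -239.4 kJ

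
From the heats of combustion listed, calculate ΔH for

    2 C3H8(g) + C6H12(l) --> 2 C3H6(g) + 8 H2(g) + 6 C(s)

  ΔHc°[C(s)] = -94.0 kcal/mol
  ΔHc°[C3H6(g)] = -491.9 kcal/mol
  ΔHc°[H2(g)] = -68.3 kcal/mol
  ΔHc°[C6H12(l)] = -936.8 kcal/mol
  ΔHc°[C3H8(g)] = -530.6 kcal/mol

ΔH = 96.2 kcal/mol

With combustion enthalpies, reactants minus products:
= [2·(-530.6) + 1·(-936.8)] − [2·(-491.9) + 8·(-68.3) + 6·(-94.0)]
= 96.2 kcal/mol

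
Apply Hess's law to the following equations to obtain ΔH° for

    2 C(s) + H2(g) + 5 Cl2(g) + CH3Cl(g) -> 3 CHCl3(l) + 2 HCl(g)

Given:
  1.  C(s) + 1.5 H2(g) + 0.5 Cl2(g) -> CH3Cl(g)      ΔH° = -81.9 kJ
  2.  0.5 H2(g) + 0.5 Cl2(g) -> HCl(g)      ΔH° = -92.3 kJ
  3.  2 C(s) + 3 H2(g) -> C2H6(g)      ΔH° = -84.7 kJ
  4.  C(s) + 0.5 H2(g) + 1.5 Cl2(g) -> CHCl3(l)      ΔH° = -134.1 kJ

eq. 1 reversed (CH3Cl(g) must end up as a reactant): +81.9 kJ
eq. 2 × 2 (×2 to match 2 HCl(g) in the target): (2)·(-92.3) = -184.6 kJ
eq. 3: not needed (C2H6(g) appears nowhere else).
eq. 4 × 3 (×3 to match 3 CHCl3(l) in the target): (3)·(-134.1) = -402.3 kJ
ΔH° = (-1)·(-81.9) + (2)·(-92.3) + (3)·(-134.1) = -505.0 kJ

ΔH° = -505.0 kJ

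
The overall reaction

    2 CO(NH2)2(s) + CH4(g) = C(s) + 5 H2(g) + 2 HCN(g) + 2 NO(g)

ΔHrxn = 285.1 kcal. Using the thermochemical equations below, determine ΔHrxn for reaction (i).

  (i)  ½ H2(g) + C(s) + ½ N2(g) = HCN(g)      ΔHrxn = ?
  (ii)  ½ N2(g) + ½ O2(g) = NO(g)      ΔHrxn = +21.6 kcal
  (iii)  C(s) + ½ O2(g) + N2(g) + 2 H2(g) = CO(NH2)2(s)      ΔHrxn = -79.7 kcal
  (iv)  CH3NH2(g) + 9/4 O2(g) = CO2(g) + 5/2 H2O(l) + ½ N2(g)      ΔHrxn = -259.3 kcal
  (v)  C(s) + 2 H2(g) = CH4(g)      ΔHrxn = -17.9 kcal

ΔHrxn = 32.3 kcal

(i) × 2 (scale by 2 for the 2 HCN(g)): contributes 2·x
(ii) × 2 (×2 to match 2 NO(g) in the target): (2)·(+21.6) = +43.2 kcal
(iii) reversed and × 2 (CO(NH2)2(s) must end up as a reactant; ×2 to match 2 CO(NH2)2(s) in the target): (-2)·(-79.7) = +159.4 kcal
(iv): not needed (CH3NH2(g) appears nowhere else).
(v) reversed (reverse to put CH4(g) on the reactant side): +17.9 kcal
+285.1 = (+43.2) + (+159.4) + (+17.9) + 2·x
x = (+285.1 − (+220.5)) / (2) = 32.3 kcal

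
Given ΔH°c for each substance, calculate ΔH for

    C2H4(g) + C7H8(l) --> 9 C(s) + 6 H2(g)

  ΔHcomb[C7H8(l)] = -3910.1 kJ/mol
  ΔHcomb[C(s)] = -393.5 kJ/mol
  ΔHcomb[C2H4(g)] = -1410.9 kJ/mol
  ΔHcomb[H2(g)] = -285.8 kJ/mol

ΔH = -64.7 kJ/mol

Using ΔH = Σ nΔHc°(reactants) − Σ nΔHc°(products):
= [1·(-1410.9) + 1·(-3910.1)] − [9·(-393.5) + 6·(-285.8)]
= -64.7 kJ/mol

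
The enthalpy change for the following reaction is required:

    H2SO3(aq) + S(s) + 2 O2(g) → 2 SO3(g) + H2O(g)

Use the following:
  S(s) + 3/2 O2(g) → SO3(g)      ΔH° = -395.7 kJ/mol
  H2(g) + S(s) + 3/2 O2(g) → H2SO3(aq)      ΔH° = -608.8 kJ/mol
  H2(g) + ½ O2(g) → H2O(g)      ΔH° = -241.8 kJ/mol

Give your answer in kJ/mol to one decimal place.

ΔH° = -424.4 kJ/mol

equation 1 × 2 (×2 to match 2 SO3(g) in the target): (2)·(-395.7) = -791.4 kJ/mol
equation 2 reversed (reverse to put H2SO3(aq) on the reactant side): +608.8 kJ/mol
equation 3 as written (H2O(g) already on the product side): -241.8 kJ/mol
Summing the manipulated equations, ΔH° = (2)·(-395.7) + (-1)·(-608.8) + (1)·(-241.8) = -424.4 kJ/mol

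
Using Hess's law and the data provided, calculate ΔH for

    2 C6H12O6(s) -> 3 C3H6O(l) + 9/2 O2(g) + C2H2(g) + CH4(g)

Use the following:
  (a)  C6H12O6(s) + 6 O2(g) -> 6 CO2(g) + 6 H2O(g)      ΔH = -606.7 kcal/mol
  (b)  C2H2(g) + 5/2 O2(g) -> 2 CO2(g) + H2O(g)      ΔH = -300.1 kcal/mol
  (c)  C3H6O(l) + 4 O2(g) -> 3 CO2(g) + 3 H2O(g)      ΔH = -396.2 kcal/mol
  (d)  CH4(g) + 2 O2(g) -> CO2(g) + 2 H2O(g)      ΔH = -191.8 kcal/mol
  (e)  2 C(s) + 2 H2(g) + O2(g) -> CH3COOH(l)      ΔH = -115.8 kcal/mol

ΔH = 467.1 kcal/mol

(a) × 2: (2)·(-606.7) = -1213.4 kcal/mol
(b) reversed: +300.1 kcal/mol
(c) reversed and × 3: (-3)·(-396.2) = +1188.6 kcal/mol
(d) reversed: +191.8 kcal/mol
(e): not needed.
ΔH = (2)·(-606.7) + (-1)·(-300.1) + (-3)·(-396.2) + (-1)·(-191.8) = 467.1 kcal/mol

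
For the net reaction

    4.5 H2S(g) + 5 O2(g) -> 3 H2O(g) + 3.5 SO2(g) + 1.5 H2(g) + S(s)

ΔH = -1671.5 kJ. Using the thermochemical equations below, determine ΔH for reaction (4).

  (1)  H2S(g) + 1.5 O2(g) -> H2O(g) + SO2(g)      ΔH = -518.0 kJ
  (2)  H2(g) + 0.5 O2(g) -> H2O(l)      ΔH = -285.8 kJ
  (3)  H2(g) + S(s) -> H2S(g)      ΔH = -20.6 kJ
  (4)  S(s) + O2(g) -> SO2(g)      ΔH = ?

ΔH = -296.8 kJ

(1) × 3 (×3 to match 3 H2O(g) in the target): (3)·(-518.0) = -1554.0 kJ
(2): not needed (H2O(l) appears nowhere else).
(3) reversed and × 3/2: (-3/2)·(-20.6) = +30.9 kJ
(4) × 1/2: contributes 1/2·x
-1671.5 = (-1554.0) + (+30.9) + 1/2·x
x = (-1671.5 − (-1523.1)) / (1/2) = -296.8 kJ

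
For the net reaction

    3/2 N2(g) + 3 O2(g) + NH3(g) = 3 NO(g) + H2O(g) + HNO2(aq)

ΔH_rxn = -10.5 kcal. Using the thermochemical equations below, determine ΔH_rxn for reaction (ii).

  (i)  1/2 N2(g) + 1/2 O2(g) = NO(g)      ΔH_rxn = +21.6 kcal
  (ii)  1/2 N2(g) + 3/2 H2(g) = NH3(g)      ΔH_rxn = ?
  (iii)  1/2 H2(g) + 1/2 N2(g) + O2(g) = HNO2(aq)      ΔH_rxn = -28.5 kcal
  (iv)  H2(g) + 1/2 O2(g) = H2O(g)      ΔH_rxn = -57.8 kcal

ΔH_rxn = -11.0 kcal

(i) × 3 (scale by 3 for the 3 NO(g)): (3)·(+21.6) = +64.8 kcal
(ii) reversed (NH3(g) must end up as a reactant): contributes −x
(iii) as written (HNO2(aq) already on the product side): -28.5 kcal
(iv) as written (H2O(g) already on the product side): -57.8 kcal
-10.5 = (+64.8) + (-28.5) + (-57.8) − x
x = (-10.5 − (-21.5)) / (-1) = -11.0 kcal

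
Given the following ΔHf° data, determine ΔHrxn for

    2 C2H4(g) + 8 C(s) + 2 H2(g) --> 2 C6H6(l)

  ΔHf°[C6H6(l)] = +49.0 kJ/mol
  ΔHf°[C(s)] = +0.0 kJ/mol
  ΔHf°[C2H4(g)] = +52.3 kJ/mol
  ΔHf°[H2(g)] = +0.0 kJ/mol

ΔHrxn = -6.6 kJ/mol

Products: 2·(+49.0) = +98.0
Reactants: 2·(+52.3) + 8·(+0.0) + 2·(+0.0) = +104.6
ΔHrxn = (+98.0) − (+104.6) = -6.6 kJ/mol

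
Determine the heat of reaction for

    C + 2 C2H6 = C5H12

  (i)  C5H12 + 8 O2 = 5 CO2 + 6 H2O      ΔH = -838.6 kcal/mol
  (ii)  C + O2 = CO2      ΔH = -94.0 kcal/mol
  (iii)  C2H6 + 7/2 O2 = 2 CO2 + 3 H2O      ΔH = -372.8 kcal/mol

ΔH = -1.0 kcal/mol

(i) reversed: +838.6 kcal/mol
(ii) as written: -94.0 kcal/mol
(iii) × 2: (2)·(-372.8) = -745.6 kcal/mol
Since enthalpy is a state function, ΔH = (+838.6) + (-94.0) + (-745.6) = -1.0 kcal/mol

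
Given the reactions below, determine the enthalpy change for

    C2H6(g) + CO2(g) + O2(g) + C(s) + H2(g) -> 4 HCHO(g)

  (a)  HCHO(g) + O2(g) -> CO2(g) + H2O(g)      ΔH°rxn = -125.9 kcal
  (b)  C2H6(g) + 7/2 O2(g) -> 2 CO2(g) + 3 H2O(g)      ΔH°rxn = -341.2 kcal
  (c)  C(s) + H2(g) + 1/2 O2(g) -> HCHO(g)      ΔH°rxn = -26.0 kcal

ΔH°rxn = 10.5 kcal

(a) reversed and × 3: (-3)·(-125.9) = +377.7 kcal
(b) as written (C2H6(g) already on the reactant side): -341.2 kcal
(c) as written (C(s) already on the reactant side): -26.0 kcal
ΔH°rxn = (+377.7) + (-341.2) + (-26.0) = 10.5 kcal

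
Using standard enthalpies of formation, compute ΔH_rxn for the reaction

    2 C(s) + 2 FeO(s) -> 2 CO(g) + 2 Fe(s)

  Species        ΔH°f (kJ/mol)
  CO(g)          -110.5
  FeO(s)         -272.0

Products: 2·(-110.5) + 2·(+0.0) = -221.0
Reactants: 2·(+0.0) + 2·(-272.0) = -544.0
ΔH_rxn = (-221.0) − (-544.0) = 323.0 kJ/mol

ΔH_rxn = 323.0 kJ/mol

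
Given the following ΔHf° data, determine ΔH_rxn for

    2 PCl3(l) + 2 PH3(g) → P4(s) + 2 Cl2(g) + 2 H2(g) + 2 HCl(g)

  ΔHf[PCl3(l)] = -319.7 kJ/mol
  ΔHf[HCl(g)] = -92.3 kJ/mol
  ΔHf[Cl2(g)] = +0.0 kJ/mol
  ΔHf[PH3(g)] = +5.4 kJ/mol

Products: 1·(+0.0) + 2·(+0.0) + 2·(+0.0) + 2·(-92.3) = -184.6
Reactants: 2·(-319.7) + 2·(+5.4) = -628.6
ΔH_rxn = (-184.6) − (-628.6) = 444.0 kJ/mol

ΔH_rxn = 444.0 kJ/mol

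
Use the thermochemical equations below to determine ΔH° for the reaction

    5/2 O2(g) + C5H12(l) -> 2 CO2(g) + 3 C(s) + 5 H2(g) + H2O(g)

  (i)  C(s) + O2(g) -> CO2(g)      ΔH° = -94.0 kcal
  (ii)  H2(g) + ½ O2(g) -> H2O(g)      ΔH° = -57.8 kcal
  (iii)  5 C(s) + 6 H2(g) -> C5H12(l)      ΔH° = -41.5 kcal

ΔH° = -204.3 kcal

(i) × 2 (scale by 2 for the 2 CO2(g)): (2)·(-94.0) = -188.0 kcal
(ii) as written (H2O(g) already on the product side): -57.8 kcal
(iii) reversed (C5H12(l) must end up as a reactant): +41.5 kcal
Since enthalpy is a state function, ΔH° = (-188.0) + (-57.8) + (+41.5) = -204.3 kcal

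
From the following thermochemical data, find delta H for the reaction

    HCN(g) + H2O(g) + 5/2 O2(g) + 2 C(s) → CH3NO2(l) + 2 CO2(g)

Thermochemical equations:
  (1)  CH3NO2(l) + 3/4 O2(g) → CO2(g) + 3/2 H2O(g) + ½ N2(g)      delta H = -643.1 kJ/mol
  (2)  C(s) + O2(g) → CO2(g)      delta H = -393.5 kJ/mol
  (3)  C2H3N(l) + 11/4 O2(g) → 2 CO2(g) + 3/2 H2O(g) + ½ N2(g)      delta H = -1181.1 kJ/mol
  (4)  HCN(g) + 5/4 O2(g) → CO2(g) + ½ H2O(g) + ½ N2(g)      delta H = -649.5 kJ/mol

delta H = -793.4 kJ/mol

(1) reversed (CH3NO2(l) must end up as a product): +643.1 kJ/mol
(2) × 2 (scale by 2 for the 2 C(s)): (2)·(-393.5) = -787.0 kJ/mol
(3): not needed (C2H3N(l) appears nowhere else).
(4) as written (HCN(g) already on the reactant side): -649.5 kJ/mol
By Hess's law, delta H = (+643.1) + (-787.0) + (-649.5) = -793.4 kJ/mol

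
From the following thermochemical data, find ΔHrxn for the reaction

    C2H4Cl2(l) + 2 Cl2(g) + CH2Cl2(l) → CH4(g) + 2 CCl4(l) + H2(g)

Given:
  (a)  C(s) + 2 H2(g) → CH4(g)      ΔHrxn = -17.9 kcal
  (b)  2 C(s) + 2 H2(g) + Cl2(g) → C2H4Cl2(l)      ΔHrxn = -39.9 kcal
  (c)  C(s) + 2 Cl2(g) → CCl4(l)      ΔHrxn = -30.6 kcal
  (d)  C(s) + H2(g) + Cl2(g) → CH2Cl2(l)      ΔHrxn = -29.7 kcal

(a) as written: -17.9 kcal
(b) reversed: +39.9 kcal
(c) × 2: (2)·(-30.6) = -61.2 kcal
(d) reversed: +29.7 kcal
ΔHrxn = (1)·(-17.9) + (-1)·(-39.9) + (2)·(-30.6) + (-1)·(-29.7) = -9.5 kcal

ΔHrxn = -9.5 kcal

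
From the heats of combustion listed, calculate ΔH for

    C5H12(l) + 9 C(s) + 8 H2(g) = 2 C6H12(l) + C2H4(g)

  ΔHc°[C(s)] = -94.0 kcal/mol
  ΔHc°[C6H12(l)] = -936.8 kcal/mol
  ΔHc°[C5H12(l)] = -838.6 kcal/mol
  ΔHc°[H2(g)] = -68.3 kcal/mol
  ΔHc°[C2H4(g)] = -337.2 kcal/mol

ΔH = -20.2 kcal/mol

Using ΔH = Σ nΔHc°(reactants) − Σ nΔHc°(products):
= [1·(-838.6) + 9·(-94.0) + 8·(-68.3)] − [2·(-936.8) + 1·(-337.2)]
= -20.2 kcal/mol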